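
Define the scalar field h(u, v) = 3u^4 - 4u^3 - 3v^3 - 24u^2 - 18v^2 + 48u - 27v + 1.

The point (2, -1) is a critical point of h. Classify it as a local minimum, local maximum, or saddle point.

The mixed partial ∂²h/∂u∂v is 0, so the Hessian at any point is diag(h_uu, h_vv) = diag(12(3u^2 - 2u - 4), -18(v + 2)).
At (2, -1): H = diag(48, -18).
The eigenvalues have opposite signs, so H is indefinite: a saddle point.

saddle point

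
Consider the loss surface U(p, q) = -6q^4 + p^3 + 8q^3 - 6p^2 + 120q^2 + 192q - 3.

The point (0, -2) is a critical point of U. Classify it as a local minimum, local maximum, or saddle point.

The mixed partial ∂²U/∂p∂q is 0, so the Hessian at any point is diag(U_pp, U_qq) = diag(6(p - 2), 24(-3q^2 + 2q + 10)).
At (0, -2): H = diag(-12, -144).
Both eigenvalues are negative, so H is negative definite: a local maximum.

local maximum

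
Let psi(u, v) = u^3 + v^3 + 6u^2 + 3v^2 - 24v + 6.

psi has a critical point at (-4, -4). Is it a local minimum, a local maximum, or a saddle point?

The mixed partial ∂²psi/∂u∂v is 0, so the Hessian at any point is diag(psi_uu, psi_vv) = diag(6(u + 2), 6(v + 1)).
At (-4, -4): H = diag(-12, -18).
Both eigenvalues are negative, so H is negative definite: a local maximum.

local maximum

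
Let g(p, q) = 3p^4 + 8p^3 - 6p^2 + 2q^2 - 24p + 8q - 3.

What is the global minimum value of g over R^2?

-30

g(p,q) separates as A(p) + B(q) − 3, so its minimum is min A + min B − 3.
A'(p) = 12(p - 1)(p + 1)(p + 2) vanishes at p ∈ {-2, -1, 1}; B'(q) = 4q + 8 vanishes at q ∈ {-2}.
Local minima of A (where A''>0): A(-2)=8, A(1)=-19. Local minima of B: B(-2)=-8.
So the global minimum of g is A(1) + B(-2) − 3 = -19 − 8 − 3 = -30, attained at (1, -2).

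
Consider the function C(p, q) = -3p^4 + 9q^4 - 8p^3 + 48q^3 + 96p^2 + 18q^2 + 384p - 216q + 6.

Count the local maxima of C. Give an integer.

C separates as a function of p plus a function of q, so ∇C=0 decouples.
∂C/∂p = -12(p - 4)(p + 2)(p + 4) = 0 at p ∈ {-4, -2, 4}; ∂C/∂q = 36(q - 1)(q + 2)(q + 3) = 0 at q ∈ {-3, -2, 1}.
The Hessian is diagonal: diag(C_pp, C_qq). Second derivatives: C_pp(-4)=-192, C_pp(-2)=144, C_pp(4)=-576; C_qq(-3)=144, C_qq(-2)=-108, C_qq(1)=432.
Local maxima occur where both diagonal entries negative: (-4, -2), (4, -2). Count: 2.

2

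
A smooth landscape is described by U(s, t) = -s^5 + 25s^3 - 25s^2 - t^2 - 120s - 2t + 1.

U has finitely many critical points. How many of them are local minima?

0

U separates as a function of s plus a function of t, so ∇U=0 decouples.
∂U/∂s = -5(s - 3)(s - 2)(s + 1)(s + 4) = 0 at s ∈ {-4, -1, 2, 3}; ∂U/∂t = -2(t + 1) = 0 at t ∈ {-1}.
The Hessian is diagonal: diag(U_ss, U_tt). Second derivatives: U_ss(-4)=630, U_ss(-1)=-180, U_ss(2)=90, U_ss(3)=-140; U_tt(-1)=-2.
Local minima occur where both diagonal entries positive: none. Count: 0.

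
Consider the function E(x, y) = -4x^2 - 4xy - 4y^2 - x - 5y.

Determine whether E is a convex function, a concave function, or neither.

E is quadratic, so its Hessian is the constant matrix H = [[-8, -4], [-4, -8]].
det(H) = 48, tr(H) = -16.
det(H) > 0 and tr(H) < 0, so H is negative definite everywhere: concave.

concave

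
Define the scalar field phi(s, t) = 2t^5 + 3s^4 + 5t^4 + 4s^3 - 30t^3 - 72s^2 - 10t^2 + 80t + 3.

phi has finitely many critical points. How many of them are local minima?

4

phi separates as a function of s plus a function of t, so ∇phi=0 decouples.
∂phi/∂s = 12s(s - 3)(s + 4) = 0 at s ∈ {-4, 0, 3}; ∂phi/∂t = 10(t - 2)(t - 1)(t + 1)(t + 4) = 0 at t ∈ {-4, -1, 1, 2}.
The Hessian is diagonal: diag(phi_ss, phi_tt). Second derivatives: phi_ss(-4)=336, phi_ss(0)=-144, phi_ss(3)=252; phi_tt(-4)=-900, phi_tt(-1)=180, phi_tt(1)=-100, phi_tt(2)=180.
Local minima occur where both diagonal entries positive: (-4, -1), (-4, 2), (3, -1), (3, 2). Count: 4.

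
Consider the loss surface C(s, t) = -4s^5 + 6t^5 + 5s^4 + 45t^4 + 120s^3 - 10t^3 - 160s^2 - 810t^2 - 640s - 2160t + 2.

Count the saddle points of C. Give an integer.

8

C separates as a function of s plus a function of t, so ∇C=0 decouples.
∂C/∂s = -20(s - 4)(s - 2)(s + 1)(s + 4) = 0 at s ∈ {-4, -1, 2, 4}; ∂C/∂t = 30(t - 3)(t + 2)(t + 3)(t + 4) = 0 at t ∈ {-4, -3, -2, 3}.
The Hessian is diagonal: diag(C_ss, C_tt). Second derivatives: C_ss(-4)=2880, C_ss(-1)=-900, C_ss(2)=720, C_ss(4)=-1600; C_tt(-4)=-420, C_tt(-3)=180, C_tt(-2)=-300, C_tt(3)=6300.
Saddle points occur where the two diagonal entries have opposite signs: (-4, -4), (-4, -2), (-1, -3), (-1, 3), (2, -4), (2, -2), (4, -3), (4, 3). Count: 8.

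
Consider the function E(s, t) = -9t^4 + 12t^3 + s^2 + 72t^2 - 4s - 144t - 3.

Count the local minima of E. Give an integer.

1

E separates as a function of s plus a function of t, so ∇E=0 decouples.
∂E/∂s = 2(s - 2) = 0 at s ∈ {2}; ∂E/∂t = -36(t - 2)(t - 1)(t + 2) = 0 at t ∈ {-2, 1, 2}.
The Hessian is diagonal: diag(E_ss, E_tt). Second derivatives: E_ss(2)=2; E_tt(-2)=-432, E_tt(1)=108, E_tt(2)=-144.
Local minima occur where both diagonal entries positive: (2, 1). Count: 1.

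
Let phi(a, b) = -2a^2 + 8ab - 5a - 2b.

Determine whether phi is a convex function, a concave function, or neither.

neither

phi is quadratic, so its Hessian is the constant matrix H = [[-4, 8], [8, 0]].
det(H) = -64, tr(H) = -4.
det(H) < 0, so H is indefinite: neither convex nor concave.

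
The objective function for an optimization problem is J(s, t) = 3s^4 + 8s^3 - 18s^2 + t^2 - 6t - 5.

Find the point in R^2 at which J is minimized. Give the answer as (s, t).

(-3, 3)

J(s,t) separates as P(s) + Q(t) − 5, so its minimum is min P + min Q − 5.
P'(s) = 12s(s - 1)(s + 3) vanishes at s ∈ {-3, 0, 1}; Q'(t) = 2(t - 3) vanishes at t ∈ {3}.
Local minima of P (where P''>0): P(-3)=-135, P(1)=-7. Local minima of Q: Q(3)=-9.
So the global minimum of J is P(-3) + Q(3) − 5 = -135 − 9 − 5 = -149, attained at (-3, 3).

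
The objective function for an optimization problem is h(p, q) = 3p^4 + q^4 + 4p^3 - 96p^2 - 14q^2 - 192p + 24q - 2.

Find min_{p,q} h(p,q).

h(p,q) separates as A(p) + B(q) − 2, so its minimum is min A + min B − 2.
A'(p) = 12(p - 4)(p + 1)(p + 4) vanishes at p ∈ {-4, -1, 4}; B'(q) = 4(q - 2)(q - 1)(q + 3) vanishes at q ∈ {-3, 1, 2}.
Local minima of A (where A''>0): A(-4)=-256, A(4)=-1280. Local minima of B: B(-3)=-117, B(2)=8.
So the global minimum of h is A(4) + B(-3) − 2 = -1280 − 117 − 2 = -1399, attained at (4, -3).

-1399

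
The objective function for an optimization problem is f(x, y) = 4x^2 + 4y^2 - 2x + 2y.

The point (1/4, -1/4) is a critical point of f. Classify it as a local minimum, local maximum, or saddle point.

local minimum

The Hessian of f is constant: H = [[8, 0], [0, 8]].
det(H) = 8·8 − 0² = 64.
det(H) > 0 and tr(H) = 16 > 0, so H is positive definite and the point is a local minimum.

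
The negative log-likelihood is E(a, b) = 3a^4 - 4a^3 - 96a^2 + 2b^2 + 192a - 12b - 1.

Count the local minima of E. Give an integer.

E separates as a function of a plus a function of b, so ∇E=0 decouples.
∂E/∂a = 12(a - 4)(a - 1)(a + 4) = 0 at a ∈ {-4, 1, 4}; ∂E/∂b = 4(b - 3) = 0 at b ∈ {3}.
The Hessian is diagonal: diag(E_aa, E_bb). Second derivatives: E_aa(-4)=480, E_aa(1)=-180, E_aa(4)=288; E_bb(3)=4.
Local minima occur where both diagonal entries positive: (-4, 3), (4, 3). Count: 2.

2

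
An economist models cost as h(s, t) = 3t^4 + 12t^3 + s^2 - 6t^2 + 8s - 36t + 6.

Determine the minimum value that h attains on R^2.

h(s,t) separates as P(s) + Q(t) + 6, so its minimum is min P + min Q + 6.
P'(s) = 2s + 8 vanishes at s ∈ {-4}; Q'(t) = 12(t - 1)(t + 1)(t + 3) vanishes at t ∈ {-3, -1, 1}.
Local minima of P (where P''>0): P(-4)=-16. Local minima of Q: Q(-3)=-27, Q(1)=-27.
So the global minimum of h is P(-4) + Q(-3) + 6 = -16 − 27 + 6 = -37, attained at (-4, -3).

-37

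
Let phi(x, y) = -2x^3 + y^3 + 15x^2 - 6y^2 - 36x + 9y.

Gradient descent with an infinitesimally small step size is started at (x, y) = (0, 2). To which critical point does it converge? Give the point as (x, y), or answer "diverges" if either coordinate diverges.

phi is separable, so gradient descent decouples: x follows -∂phi/∂x, y follows -∂phi/∂y.
∂phi/∂x = -6(x - 3)(x - 2); at x=0 this is -36, so x increases.
∂phi/∂y = 3(y - 3)(y - 1); at y=2 this is -3, so y increases.
x converges to its nearest critical value 2 (a local min of the x-part); y converges to 3. The iterate converges to (2, 3).

(2, 3)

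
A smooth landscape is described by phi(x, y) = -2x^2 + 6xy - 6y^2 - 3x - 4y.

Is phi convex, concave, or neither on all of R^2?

concave

phi is quadratic, so its Hessian is the constant matrix H = [[-4, 6], [6, -12]].
det(H) = 12, tr(H) = -16.
det(H) > 0 and tr(H) < 0, so H is negative definite everywhere: concave.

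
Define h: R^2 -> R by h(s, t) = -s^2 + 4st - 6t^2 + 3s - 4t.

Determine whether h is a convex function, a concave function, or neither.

h is quadratic, so its Hessian is the constant matrix H = [[-2, 4], [4, -12]].
det(H) = 8, tr(H) = -14.
det(H) > 0 and tr(H) < 0, so H is negative definite everywhere: concave.

concave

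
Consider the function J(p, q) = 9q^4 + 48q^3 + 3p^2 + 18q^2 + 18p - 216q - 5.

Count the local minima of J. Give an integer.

J separates as a function of p plus a function of q, so ∇J=0 decouples.
∂J/∂p = 6(p + 3) = 0 at p ∈ {-3}; ∂J/∂q = 36(q - 1)(q + 2)(q + 3) = 0 at q ∈ {-3, -2, 1}.
The Hessian is diagonal: diag(J_pp, J_qq). Second derivatives: J_pp(-3)=6; J_qq(-3)=144, J_qq(-2)=-108, J_qq(1)=432.
Local minima occur where both diagonal entries positive: (-3, -3), (-3, 1). Count: 2.

2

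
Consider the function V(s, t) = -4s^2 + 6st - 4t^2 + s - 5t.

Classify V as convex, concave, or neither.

V is quadratic, so its Hessian is the constant matrix H = [[-8, 6], [6, -8]].
det(H) = 28, tr(H) = -16.
det(H) > 0 and tr(H) < 0, so H is negative definite everywhere: concave.

concave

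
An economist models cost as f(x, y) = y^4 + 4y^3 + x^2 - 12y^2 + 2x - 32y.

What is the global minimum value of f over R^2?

f(x,y) separates as P(x) + Q(y), so its minimum is min P + min Q.
P'(x) = 2x + 2 vanishes at x ∈ {-1}; Q'(y) = 4(y - 2)(y + 1)(y + 4) vanishes at y ∈ {-4, -1, 2}.
Local minima of P (where P''>0): P(-1)=-1. Local minima of Q: Q(-4)=-64, Q(2)=-64.
So the global minimum of f is P(-1) + Q(-4) = -1 − 64 = -65, attained at (-1, -4).

-65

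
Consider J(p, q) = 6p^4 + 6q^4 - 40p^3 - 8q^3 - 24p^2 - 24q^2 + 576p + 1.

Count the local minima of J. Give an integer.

J separates as a function of p plus a function of q, so ∇J=0 decouples.
∂J/∂p = 24(p - 4)(p - 3)(p + 2) = 0 at p ∈ {-2, 3, 4}; ∂J/∂q = 24q(q - 2)(q + 1) = 0 at q ∈ {-1, 0, 2}.
The Hessian is diagonal: diag(J_pp, J_qq). Second derivatives: J_pp(-2)=720, J_pp(3)=-120, J_pp(4)=144; J_qq(-1)=72, J_qq(0)=-48, J_qq(2)=144.
Local minima occur where both diagonal entries positive: (-2, -1), (-2, 2), (4, -1), (4, 2). Count: 4.

4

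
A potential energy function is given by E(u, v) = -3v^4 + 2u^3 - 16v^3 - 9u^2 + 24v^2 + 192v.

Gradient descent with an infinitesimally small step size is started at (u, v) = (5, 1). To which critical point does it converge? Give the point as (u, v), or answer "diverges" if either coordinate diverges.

(3, -2)

E is separable, so gradient descent decouples: u follows -∂E/∂u, v follows -∂E/∂v.
∂E/∂u = 6u(u - 3); at u=5 this is 60, so u decreases.
∂E/∂v = -12(v - 2)(v + 2)(v + 4); at v=1 this is 180, so v decreases.
u converges to its nearest critical value 3 (a local min of the u-part); v converges to -2. The iterate converges to (3, -2).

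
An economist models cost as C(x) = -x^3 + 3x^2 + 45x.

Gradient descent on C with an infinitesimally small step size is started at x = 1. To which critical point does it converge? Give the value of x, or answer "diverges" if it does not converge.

C'(x) = -3(x - 5)(x + 3), so C'(1) = 48.
Gradient descent moves in the -C' direction, i.e. x is decreasing.
The nearest critical point in that direction is x = -3, where C'' = 24 > 0 (a local minimum). The iterate converges there.

-3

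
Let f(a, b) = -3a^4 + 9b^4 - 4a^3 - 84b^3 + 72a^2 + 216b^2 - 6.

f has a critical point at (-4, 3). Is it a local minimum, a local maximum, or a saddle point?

local maximum

The mixed partial ∂²f/∂a∂b is 0, so the Hessian at any point is diag(f_aa, f_bb) = diag(12(-3a^2 - 2a + 12), 36(3b^2 - 14b + 12)).
At (-4, 3): H = diag(-336, -108).
Both eigenvalues are negative, so H is negative definite: a local maximum.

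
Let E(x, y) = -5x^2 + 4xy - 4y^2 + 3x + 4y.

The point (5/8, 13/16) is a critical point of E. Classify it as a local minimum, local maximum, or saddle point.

The Hessian of E is constant: H = [[-10, 4], [4, -8]].
det(H) = (-10)·(-8) − 4² = 64.
det(H) > 0 and tr(H) = -18 < 0, so H is negative definite and the point is a local maximum.

local maximum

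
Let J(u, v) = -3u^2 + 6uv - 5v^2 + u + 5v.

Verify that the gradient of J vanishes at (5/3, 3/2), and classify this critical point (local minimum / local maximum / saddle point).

local maximum

∇J = (-6u + 6v + 1, 6u - 10v + 5); substituting (5/3, 3/2) gives ∇J = (0, 0), so (5/3, 3/2) is indeed a critical point.
The Hessian of J is constant: H = [[-6, 6], [6, -10]].
det(H) = (-6)·(-10) − 6² = 24.
det(H) > 0 and tr(H) = -16 < 0, so H is negative definite and the point is a local maximum.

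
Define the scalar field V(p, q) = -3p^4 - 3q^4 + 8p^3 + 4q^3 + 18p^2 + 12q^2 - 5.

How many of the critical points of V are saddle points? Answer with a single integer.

4

V separates as a function of p plus a function of q, so ∇V=0 decouples.
∂V/∂p = -12p(p - 3)(p + 1) = 0 at p ∈ {-1, 0, 3}; ∂V/∂q = -12q(q - 2)(q + 1) = 0 at q ∈ {-1, 0, 2}.
The Hessian is diagonal: diag(V_pp, V_qq). Second derivatives: V_pp(-1)=-48, V_pp(0)=36, V_pp(3)=-144; V_qq(-1)=-36, V_qq(0)=24, V_qq(2)=-72.
Saddle points occur where the two diagonal entries have opposite signs: (-1, 0), (0, -1), (0, 2), (3, 0). Count: 4.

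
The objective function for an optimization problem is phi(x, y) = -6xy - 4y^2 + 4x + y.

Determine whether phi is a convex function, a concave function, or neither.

phi is quadratic, so its Hessian is the constant matrix H = [[0, -6], [-6, -8]].
det(H) = -36, tr(H) = -8.
det(H) < 0, so H is indefinite: neither convex nor concave.

neither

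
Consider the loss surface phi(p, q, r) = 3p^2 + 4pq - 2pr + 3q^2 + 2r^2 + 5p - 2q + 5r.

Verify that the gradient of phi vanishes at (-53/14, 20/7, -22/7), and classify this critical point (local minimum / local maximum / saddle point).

∇phi = (6p + 4q - 2r + 5, 4p + 6q - 2, -2p + 4r + 5); substituting (-53/14, 20/7, -22/7) gives ∇phi = (0, 0, 0), so (-53/14, 20/7, -22/7) is indeed a critical point.
The Hessian is constant: H = [[6, 4, -2], [4, 6, 0], [-2, 0, 4]].
Leading principal minors: Δ₁ = 6, Δ₂ = 20, Δ₃ = 56.
All leading minors are positive, so H is positive definite: a local minimum.

local minimum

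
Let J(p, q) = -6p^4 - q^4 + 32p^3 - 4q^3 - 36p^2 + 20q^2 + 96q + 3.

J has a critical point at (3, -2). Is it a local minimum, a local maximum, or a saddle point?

The mixed partial ∂²J/∂p∂q is 0, so the Hessian at any point is diag(J_pp, J_qq) = diag(24(-3p^2 + 8p - 3), 4(-3q^2 - 6q + 10)).
At (3, -2): H = diag(-144, 40).
The eigenvalues have opposite signs, so H is indefinite: a saddle point.

saddle point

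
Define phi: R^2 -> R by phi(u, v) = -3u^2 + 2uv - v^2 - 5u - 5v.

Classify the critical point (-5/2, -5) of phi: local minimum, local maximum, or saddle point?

local maximum

The Hessian of phi is constant: H = [[-6, 2], [2, -2]].
det(H) = (-6)·(-2) − 2² = 8.
det(H) > 0 and tr(H) = -8 < 0, so H is negative definite and the point is a local maximum.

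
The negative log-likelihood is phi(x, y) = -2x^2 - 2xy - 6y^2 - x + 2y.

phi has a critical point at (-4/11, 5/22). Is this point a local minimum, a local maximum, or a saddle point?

local maximum

The Hessian of phi is constant: H = [[-4, -2], [-2, -12]].
det(H) = (-4)·(-12) − (-2)² = 44.
det(H) > 0 and tr(H) = -16 < 0, so H is negative definite and the point is a local maximum.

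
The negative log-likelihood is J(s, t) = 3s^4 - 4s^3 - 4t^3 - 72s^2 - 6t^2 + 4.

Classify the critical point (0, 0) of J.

local maximum

The mixed partial ∂²J/∂s∂t is 0, so the Hessian at any point is diag(J_ss, J_tt) = diag(12(3s^2 - 2s - 12), -12(2t + 1)).
At (0, 0): H = diag(-144, -12).
Both eigenvalues are negative, so H is negative definite: a local maximum.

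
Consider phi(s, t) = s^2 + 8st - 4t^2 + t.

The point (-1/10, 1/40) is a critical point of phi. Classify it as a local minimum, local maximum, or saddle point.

saddle point

The Hessian of phi is constant: H = [[2, 8], [8, -8]].
det(H) = 2·(-8) − 8² = -80.
Since det(H) < 0, H is indefinite and the critical point is a saddle point.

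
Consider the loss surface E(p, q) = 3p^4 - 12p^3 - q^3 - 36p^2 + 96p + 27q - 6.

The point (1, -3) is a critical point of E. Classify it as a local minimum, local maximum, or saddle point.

saddle point

The mixed partial ∂²E/∂p∂q is 0, so the Hessian at any point is diag(E_pp, E_qq) = diag(36(p^2 - 2p - 2), -6q).
At (1, -3): H = diag(-108, 18).
The eigenvalues have opposite signs, so H is indefinite: a saddle point.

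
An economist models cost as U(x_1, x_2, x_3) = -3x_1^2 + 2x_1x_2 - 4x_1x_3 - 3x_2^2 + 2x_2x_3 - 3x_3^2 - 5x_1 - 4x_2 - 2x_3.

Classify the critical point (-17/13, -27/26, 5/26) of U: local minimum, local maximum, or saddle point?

local maximum

The Hessian is constant: H = [[-6, 2, -4], [2, -6, 2], [-4, 2, -6]].
Leading principal minors: Δ₁ = -6, Δ₂ = 32, Δ₃ = -104.
The minors alternate sign starting negative (−, +, −), so H is negative definite: a local maximum.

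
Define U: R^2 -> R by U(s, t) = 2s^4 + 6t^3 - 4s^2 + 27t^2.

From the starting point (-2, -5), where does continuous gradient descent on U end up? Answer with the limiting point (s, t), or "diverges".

diverges

U is separable, so gradient descent decouples: s follows -∂U/∂s, t follows -∂U/∂t.
∂U/∂s = 8s(s - 1)(s + 1); at s=-2 this is -48, so s increases.
∂U/∂t = 18t(t + 3); at t=-5 this is 180, so t decreases.
The t-coordinate has no critical point in that direction and runs off to infinity.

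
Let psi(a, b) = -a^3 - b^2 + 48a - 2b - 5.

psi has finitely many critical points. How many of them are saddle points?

1

psi separates as a function of a plus a function of b, so ∇psi=0 decouples.
∂psi/∂a = -3(a - 4)(a + 4) = 0 at a ∈ {-4, 4}; ∂psi/∂b = -2(b + 1) = 0 at b ∈ {-1}.
The Hessian is diagonal: diag(psi_aa, psi_bb). Second derivatives: psi_aa(-4)=24, psi_aa(4)=-24; psi_bb(-1)=-2.
Saddle points occur where the two diagonal entries have opposite signs: (-4, -1). Count: 1.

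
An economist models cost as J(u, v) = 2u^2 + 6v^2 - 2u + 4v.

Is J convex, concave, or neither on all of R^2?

convex

J is quadratic, so its Hessian is the constant matrix H = [[4, 0], [0, 12]].
det(H) = 48, tr(H) = 16.
det(H) > 0 and tr(H) > 0, so H is positive definite everywhere: convex.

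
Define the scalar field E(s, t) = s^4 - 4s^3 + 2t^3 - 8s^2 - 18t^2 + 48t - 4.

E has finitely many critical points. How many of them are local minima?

E separates as a function of s plus a function of t, so ∇E=0 decouples.
∂E/∂s = 4s(s - 4)(s + 1) = 0 at s ∈ {-1, 0, 4}; ∂E/∂t = 6(t - 4)(t - 2) = 0 at t ∈ {2, 4}.
The Hessian is diagonal: diag(E_ss, E_tt). Second derivatives: E_ss(-1)=20, E_ss(0)=-16, E_ss(4)=80; E_tt(2)=-12, E_tt(4)=12.
Local minima occur where both diagonal entries positive: (-1, 4), (4, 4). Count: 2.

2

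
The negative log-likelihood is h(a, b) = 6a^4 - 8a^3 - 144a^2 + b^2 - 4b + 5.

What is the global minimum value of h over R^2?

-1279

h(a,b) separates as P(a) + Q(b) + 5, so its minimum is min P + min Q + 5.
P'(a) = 24a(a - 4)(a + 3) vanishes at a ∈ {-3, 0, 4}; Q'(b) = 2b - 4 vanishes at b ∈ {2}.
Local minima of P (where P''>0): P(-3)=-594, P(4)=-1280. Local minima of Q: Q(2)=-4.
So the global minimum of h is P(4) + Q(2) + 5 = -1280 − 4 + 5 = -1279, attained at (4, 2).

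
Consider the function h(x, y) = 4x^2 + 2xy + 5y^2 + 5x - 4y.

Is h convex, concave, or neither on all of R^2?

convex

h is quadratic, so its Hessian is the constant matrix H = [[8, 2], [2, 10]].
det(H) = 76, tr(H) = 18.
det(H) > 0 and tr(H) > 0, so H is positive definite everywhere: convex.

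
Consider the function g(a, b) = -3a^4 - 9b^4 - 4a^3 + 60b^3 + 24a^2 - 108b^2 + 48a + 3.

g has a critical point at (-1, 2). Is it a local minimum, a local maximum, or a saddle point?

local minimum

The mixed partial ∂²g/∂a∂b is 0, so the Hessian at any point is diag(g_aa, g_bb) = diag(12(-3a^2 - 2a + 4), 36(-3b^2 + 10b - 6)).
At (-1, 2): H = diag(36, 72).
Both eigenvalues are positive, so H is positive definite: a local minimum.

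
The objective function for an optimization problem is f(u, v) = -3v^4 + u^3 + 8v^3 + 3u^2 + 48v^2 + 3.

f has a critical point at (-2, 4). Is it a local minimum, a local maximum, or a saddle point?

local maximum

The mixed partial ∂²f/∂u∂v is 0, so the Hessian at any point is diag(f_uu, f_vv) = diag(6(u + 1), 12(-3v^2 + 4v + 8)).
At (-2, 4): H = diag(-6, -288).
Both eigenvalues are negative, so H is negative definite: a local maximum.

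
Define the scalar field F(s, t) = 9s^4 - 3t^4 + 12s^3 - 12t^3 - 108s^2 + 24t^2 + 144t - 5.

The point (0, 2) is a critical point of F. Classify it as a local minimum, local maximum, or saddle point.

local maximum

The mixed partial ∂²F/∂s∂t is 0, so the Hessian at any point is diag(F_ss, F_tt) = diag(36(3s^2 + 2s - 6), 12(-3t^2 - 6t + 4)).
At (0, 2): H = diag(-216, -240).
Both eigenvalues are negative, so H is negative definite: a local maximum.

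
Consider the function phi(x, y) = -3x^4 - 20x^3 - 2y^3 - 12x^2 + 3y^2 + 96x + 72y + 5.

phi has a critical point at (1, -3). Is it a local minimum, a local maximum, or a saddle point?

The mixed partial ∂²phi/∂x∂y is 0, so the Hessian at any point is diag(phi_xx, phi_yy) = diag(-12(3x^2 + 10x + 2), 6(-2y + 1)).
At (1, -3): H = diag(-180, 42).
The eigenvalues have opposite signs, so H is indefinite: a saddle point.

saddle point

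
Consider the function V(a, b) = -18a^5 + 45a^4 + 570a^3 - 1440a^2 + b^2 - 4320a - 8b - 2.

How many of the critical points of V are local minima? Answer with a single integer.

V separates as a function of a plus a function of b, so ∇V=0 decouples.
∂V/∂a = -90(a - 4)(a - 3)(a + 1)(a + 4) = 0 at a ∈ {-4, -1, 3, 4}; ∂V/∂b = 2(b - 4) = 0 at b ∈ {4}.
The Hessian is diagonal: diag(V_aa, V_bb). Second derivatives: V_aa(-4)=15120, V_aa(-1)=-5400, V_aa(3)=2520, V_aa(4)=-3600; V_bb(4)=2.
Local minima occur where both diagonal entries positive: (-4, 4), (3, 4). Count: 2.

2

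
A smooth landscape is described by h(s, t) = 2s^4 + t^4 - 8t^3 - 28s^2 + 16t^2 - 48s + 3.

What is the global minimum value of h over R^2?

-231

h(s,t) separates as P(s) + Q(t) + 3, so its minimum is min P + min Q + 3.
P'(s) = 8(s - 3)(s + 1)(s + 2) vanishes at s ∈ {-2, -1, 3}; Q'(t) = 4t(t - 4)(t - 2) vanishes at t ∈ {0, 2, 4}.
Local minima of P (where P''>0): P(-2)=16, P(3)=-234. Local minima of Q: Q(0)=0, Q(4)=0.
So the global minimum of h is P(3) + Q(0) + 3 = -234 + 0 + 3 = -231, attained at (3, 0).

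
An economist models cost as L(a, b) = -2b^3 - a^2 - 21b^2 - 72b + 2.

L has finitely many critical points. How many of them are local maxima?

1

L separates as a function of a plus a function of b, so ∇L=0 decouples.
∂L/∂a = -2a = 0 at a ∈ {0}; ∂L/∂b = -6(b + 3)(b + 4) = 0 at b ∈ {-4, -3}.
The Hessian is diagonal: diag(L_aa, L_bb). Second derivatives: L_aa(0)=-2; L_bb(-4)=6, L_bb(-3)=-6.
Local maxima occur where both diagonal entries negative: (0, -3). Count: 1.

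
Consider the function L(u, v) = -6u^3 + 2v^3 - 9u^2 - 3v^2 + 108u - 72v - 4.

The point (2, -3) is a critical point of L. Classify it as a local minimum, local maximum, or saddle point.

The mixed partial ∂²L/∂u∂v is 0, so the Hessian at any point is diag(L_uu, L_vv) = diag(-18(2u + 1), 6(2v - 1)).
At (2, -3): H = diag(-90, -42).
Both eigenvalues are negative, so H is negative definite: a local maximum.

local maximum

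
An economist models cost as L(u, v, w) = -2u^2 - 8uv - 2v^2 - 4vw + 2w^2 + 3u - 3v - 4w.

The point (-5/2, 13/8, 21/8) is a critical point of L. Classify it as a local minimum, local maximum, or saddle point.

The Hessian is constant: H = [[-4, -8, 0], [-8, -4, -4], [0, -4, 4]].
Leading principal minors: Δ₁ = -4, Δ₂ = -48, Δ₃ = -128.
The minors fit neither the all-positive nor the alternating-sign pattern, so H is indefinite: a saddle point.

saddle point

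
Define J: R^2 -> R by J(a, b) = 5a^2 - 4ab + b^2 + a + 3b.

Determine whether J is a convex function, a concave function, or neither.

convex

J is quadratic, so its Hessian is the constant matrix H = [[10, -4], [-4, 2]].
det(H) = 4, tr(H) = 12.
det(H) > 0 and tr(H) > 0, so H is positive definite everywhere: convex.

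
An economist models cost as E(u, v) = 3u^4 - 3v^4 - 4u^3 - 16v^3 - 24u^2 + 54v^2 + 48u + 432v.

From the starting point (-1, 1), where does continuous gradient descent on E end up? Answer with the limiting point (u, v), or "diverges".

E is separable, so gradient descent decouples: u follows -∂E/∂u, v follows -∂E/∂v.
∂E/∂u = 12(u - 2)(u - 1)(u + 2); at u=-1 this is 72, so u decreases.
∂E/∂v = -12(v - 3)(v + 3)(v + 4); at v=1 this is 480, so v decreases.
u converges to its nearest critical value -2 (a local min of the u-part); v converges to -3. The iterate converges to (-2, -3).

(-2, -3)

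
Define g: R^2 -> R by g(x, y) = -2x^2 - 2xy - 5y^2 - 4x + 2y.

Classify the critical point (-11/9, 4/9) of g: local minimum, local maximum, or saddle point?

The Hessian of g is constant: H = [[-4, -2], [-2, -10]].
det(H) = (-4)·(-10) − (-2)² = 36.
det(H) > 0 and tr(H) = -14 < 0, so H is negative definite and the point is a local maximum.

local maximum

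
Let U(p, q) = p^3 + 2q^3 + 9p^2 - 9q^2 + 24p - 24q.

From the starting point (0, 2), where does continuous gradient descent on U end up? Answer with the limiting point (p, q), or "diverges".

(-2, 4)

U is separable, so gradient descent decouples: p follows -∂U/∂p, q follows -∂U/∂q.
∂U/∂p = 3(p + 2)(p + 4); at p=0 this is 24, so p decreases.
∂U/∂q = 6(q - 4)(q + 1); at q=2 this is -36, so q increases.
p converges to its nearest critical value -2 (a local min of the p-part); q converges to 4. The iterate converges to (-2, 4).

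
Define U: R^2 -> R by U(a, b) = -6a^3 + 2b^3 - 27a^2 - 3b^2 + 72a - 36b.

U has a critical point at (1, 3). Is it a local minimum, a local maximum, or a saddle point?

saddle point

The mixed partial ∂²U/∂a∂b is 0, so the Hessian at any point is diag(U_aa, U_bb) = diag(-18(2a + 3), 6(2b - 1)).
At (1, 3): H = diag(-90, 30).
The eigenvalues have opposite signs, so H is indefinite: a saddle point.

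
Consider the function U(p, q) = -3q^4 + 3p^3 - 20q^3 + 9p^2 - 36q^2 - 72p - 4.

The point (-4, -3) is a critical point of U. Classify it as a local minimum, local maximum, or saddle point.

The mixed partial ∂²U/∂p∂q is 0, so the Hessian at any point is diag(U_pp, U_qq) = diag(18(p + 1), -12(3q^2 + 10q + 6)).
At (-4, -3): H = diag(-54, -36).
Both eigenvalues are negative, so H is negative definite: a local maximum.

local maximum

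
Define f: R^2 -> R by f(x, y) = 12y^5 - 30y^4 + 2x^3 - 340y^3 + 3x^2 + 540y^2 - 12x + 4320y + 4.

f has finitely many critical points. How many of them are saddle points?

4

f separates as a function of x plus a function of y, so ∇f=0 decouples.
∂f/∂x = 6(x - 1)(x + 2) = 0 at x ∈ {-2, 1}; ∂f/∂y = 60(y - 4)(y - 3)(y + 2)(y + 3) = 0 at y ∈ {-3, -2, 3, 4}.
The Hessian is diagonal: diag(f_xx, f_yy). Second derivatives: f_xx(-2)=-18, f_xx(1)=18; f_yy(-3)=-2520, f_yy(-2)=1800, f_yy(3)=-1800, f_yy(4)=2520.
Saddle points occur where the two diagonal entries have opposite signs: (-2, -2), (-2, 4), (1, -3), (1, 3). Count: 4.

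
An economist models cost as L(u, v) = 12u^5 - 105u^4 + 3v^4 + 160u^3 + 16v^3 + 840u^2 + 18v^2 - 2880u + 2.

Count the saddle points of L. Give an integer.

6

L separates as a function of u plus a function of v, so ∇L=0 decouples.
∂L/∂u = 60(u - 4)(u - 3)(u - 2)(u + 2) = 0 at u ∈ {-2, 2, 3, 4}; ∂L/∂v = 12v(v + 1)(v + 3) = 0 at v ∈ {-3, -1, 0}.
The Hessian is diagonal: diag(L_uu, L_vv). Second derivatives: L_uu(-2)=-7200, L_uu(2)=480, L_uu(3)=-300, L_uu(4)=720; L_vv(-3)=72, L_vv(-1)=-24, L_vv(0)=36.
Saddle points occur where the two diagonal entries have opposite signs: (-2, -3), (-2, 0), (2, -1), (3, -3), (3, 0), (4, -1). Count: 6.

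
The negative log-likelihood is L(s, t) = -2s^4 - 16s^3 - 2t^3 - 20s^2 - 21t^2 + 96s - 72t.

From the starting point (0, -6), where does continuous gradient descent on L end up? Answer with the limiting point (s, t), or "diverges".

(-3, -4)

L is separable, so gradient descent decouples: s follows -∂L/∂s, t follows -∂L/∂t.
∂L/∂s = -8(s - 1)(s + 3)(s + 4); at s=0 this is 96, so s decreases.
∂L/∂t = -6(t + 3)(t + 4); at t=-6 this is -36, so t increases.
s converges to its nearest critical value -3 (a local min of the s-part); t converges to -4. The iterate converges to (-3, -4).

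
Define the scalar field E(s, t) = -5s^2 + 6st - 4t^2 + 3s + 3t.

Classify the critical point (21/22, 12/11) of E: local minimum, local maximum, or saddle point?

The Hessian of E is constant: H = [[-10, 6], [6, -8]].
det(H) = (-10)·(-8) − 6² = 44.
det(H) > 0 and tr(H) = -18 < 0, so H is negative definite and the point is a local maximum.

local maximum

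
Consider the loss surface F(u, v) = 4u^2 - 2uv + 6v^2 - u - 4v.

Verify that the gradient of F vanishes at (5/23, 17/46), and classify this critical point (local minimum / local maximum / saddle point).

∇F = (8u - 2v - 1, -2u + 12v - 4); substituting (5/23, 17/46) gives ∇F = (0, 0), so (5/23, 17/46) is indeed a critical point.
The Hessian of F is constant: H = [[8, -2], [-2, 12]].
det(H) = 8·12 − (-2)² = 92.
det(H) > 0 and tr(H) = 20 > 0, so H is positive definite and the point is a local minimum.

local minimum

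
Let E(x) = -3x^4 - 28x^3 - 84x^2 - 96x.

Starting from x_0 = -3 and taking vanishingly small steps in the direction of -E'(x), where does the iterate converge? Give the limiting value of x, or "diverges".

-2

E'(x) = -12(x + 1)(x + 2)(x + 4), so E'(-3) = -24.
Gradient descent moves in the -E' direction, i.e. x is increasing.
The nearest critical point in that direction is x = -2, where E'' = 24 > 0 (a local minimum). The iterate converges there.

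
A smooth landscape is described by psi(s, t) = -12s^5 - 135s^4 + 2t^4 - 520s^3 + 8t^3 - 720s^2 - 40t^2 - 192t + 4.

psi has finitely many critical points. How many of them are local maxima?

2

psi separates as a function of s plus a function of t, so ∇psi=0 decouples.
∂psi/∂s = -60s(s + 2)(s + 3)(s + 4) = 0 at s ∈ {-4, -3, -2, 0}; ∂psi/∂t = 8(t - 3)(t + 2)(t + 4) = 0 at t ∈ {-4, -2, 3}.
The Hessian is diagonal: diag(psi_ss, psi_tt). Second derivatives: psi_ss(-4)=480, psi_ss(-3)=-180, psi_ss(-2)=240, psi_ss(0)=-1440; psi_tt(-4)=112, psi_tt(-2)=-80, psi_tt(3)=280.
Local maxima occur where both diagonal entries negative: (-3, -2), (0, -2). Count: 2.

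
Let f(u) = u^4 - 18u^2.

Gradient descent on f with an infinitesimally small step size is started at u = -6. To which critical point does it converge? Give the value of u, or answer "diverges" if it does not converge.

f'(u) = 4u(u - 3)(u + 3), so f'(-6) = -648.
Gradient descent moves in the -f' direction, i.e. u is increasing.
The nearest critical point in that direction is u = -3, where f'' = 72 > 0 (a local minimum). The iterate converges there.

-3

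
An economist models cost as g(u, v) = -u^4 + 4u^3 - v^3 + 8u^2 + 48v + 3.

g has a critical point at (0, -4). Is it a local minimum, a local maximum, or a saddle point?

The mixed partial ∂²g/∂u∂v is 0, so the Hessian at any point is diag(g_uu, g_vv) = diag(4(-3u^2 + 6u + 4), -6v).
At (0, -4): H = diag(16, 24).
Both eigenvalues are positive, so H is positive definite: a local minimum.

local minimum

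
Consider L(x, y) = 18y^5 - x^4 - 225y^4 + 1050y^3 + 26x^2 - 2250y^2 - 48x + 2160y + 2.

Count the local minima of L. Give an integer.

2

L separates as a function of x plus a function of y, so ∇L=0 decouples.
∂L/∂x = -4(x - 3)(x - 1)(x + 4) = 0 at x ∈ {-4, 1, 3}; ∂L/∂y = 90(y - 4)(y - 3)(y - 2)(y - 1) = 0 at y ∈ {1, 2, 3, 4}.
The Hessian is diagonal: diag(L_xx, L_yy). Second derivatives: L_xx(-4)=-140, L_xx(1)=40, L_xx(3)=-56; L_yy(1)=-540, L_yy(2)=180, L_yy(3)=-180, L_yy(4)=540.
Local minima occur where both diagonal entries positive: (1, 2), (1, 4). Count: 2.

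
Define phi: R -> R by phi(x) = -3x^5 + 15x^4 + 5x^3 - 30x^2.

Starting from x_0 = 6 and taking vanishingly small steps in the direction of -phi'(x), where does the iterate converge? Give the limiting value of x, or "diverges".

phi'(x) = -15x(x - 4)(x - 1)(x + 1), so phi'(6) = -6300.
Gradient descent moves in the -phi' direction, i.e. x is increasing.
There is no critical point above x=6, and phi' keeps the same sign, so the iterate runs off to +∞.

diverges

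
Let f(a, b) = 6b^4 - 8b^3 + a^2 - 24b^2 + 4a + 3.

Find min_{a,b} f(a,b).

-65

f(a,b) separates as P(a) + Q(b) + 3, so its minimum is min P + min Q + 3.
P'(a) = 2a + 4 vanishes at a ∈ {-2}; Q'(b) = 24b(b - 2)(b + 1) vanishes at b ∈ {-1, 0, 2}.
Local minima of P (where P''>0): P(-2)=-4. Local minima of Q: Q(-1)=-10, Q(2)=-64.
So the global minimum of f is P(-2) + Q(2) + 3 = -4 − 64 + 3 = -65, attained at (-2, 2).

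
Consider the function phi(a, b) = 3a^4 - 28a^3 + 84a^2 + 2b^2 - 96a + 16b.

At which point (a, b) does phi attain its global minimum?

phi(a,b) separates as P(a) + Q(b), so its minimum is min P + min Q.
P'(a) = 12(a - 4)(a - 2)(a - 1) vanishes at a ∈ {1, 2, 4}; Q'(b) = 4b + 16 vanishes at b ∈ {-4}.
Local minima of P (where P''>0): P(1)=-37, P(4)=-64. Local minima of Q: Q(-4)=-32.
So the global minimum of phi is P(4) + Q(-4) = -64 − 32 = -96, attained at (4, -4).

(4, -4)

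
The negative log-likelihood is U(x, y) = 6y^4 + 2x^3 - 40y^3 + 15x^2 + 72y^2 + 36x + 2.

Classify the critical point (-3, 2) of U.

The mixed partial ∂²U/∂x∂y is 0, so the Hessian at any point is diag(U_xx, U_yy) = diag(6(2x + 5), 24(3y^2 - 10y + 6)).
At (-3, 2): H = diag(-6, -48).
Both eigenvalues are negative, so H is negative definite: a local maximum.

local maximum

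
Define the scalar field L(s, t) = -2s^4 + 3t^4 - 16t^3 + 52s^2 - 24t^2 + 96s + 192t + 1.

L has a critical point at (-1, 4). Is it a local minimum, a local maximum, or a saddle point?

The mixed partial ∂²L/∂s∂t is 0, so the Hessian at any point is diag(L_ss, L_tt) = diag(8(-3s^2 + 13), 12(3t^2 - 8t - 4)).
At (-1, 4): H = diag(80, 144).
Both eigenvalues are positive, so H is positive definite: a local minimum.

local minimum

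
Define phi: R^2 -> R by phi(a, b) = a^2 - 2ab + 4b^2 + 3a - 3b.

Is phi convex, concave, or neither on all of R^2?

phi is quadratic, so its Hessian is the constant matrix H = [[2, -2], [-2, 8]].
det(H) = 12, tr(H) = 10.
det(H) > 0 and tr(H) > 0, so H is positive definite everywhere: convex.

convex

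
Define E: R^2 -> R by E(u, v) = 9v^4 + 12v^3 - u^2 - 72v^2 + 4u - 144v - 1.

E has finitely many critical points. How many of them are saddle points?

E separates as a function of u plus a function of v, so ∇E=0 decouples.
∂E/∂u = -2(u - 2) = 0 at u ∈ {2}; ∂E/∂v = 36(v - 2)(v + 1)(v + 2) = 0 at v ∈ {-2, -1, 2}.
The Hessian is diagonal: diag(E_uu, E_vv). Second derivatives: E_uu(2)=-2; E_vv(-2)=144, E_vv(-1)=-108, E_vv(2)=432.
Saddle points occur where the two diagonal entries have opposite signs: (2, -2), (2, 2). Count: 2.

2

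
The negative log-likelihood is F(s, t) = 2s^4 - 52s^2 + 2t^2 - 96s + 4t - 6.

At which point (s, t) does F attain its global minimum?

(4, -1)

F(s,t) separates as P(s) + Q(t) − 6, so its minimum is min P + min Q − 6.
P'(s) = 8(s - 4)(s + 1)(s + 3) vanishes at s ∈ {-3, -1, 4}; Q'(t) = 4(t + 1) vanishes at t ∈ {-1}.
Local minima of P (where P''>0): P(-3)=-18, P(4)=-704. Local minima of Q: Q(-1)=-2.
So the global minimum of F is P(4) + Q(-1) − 6 = -704 − 2 − 6 = -712, attained at (4, -1).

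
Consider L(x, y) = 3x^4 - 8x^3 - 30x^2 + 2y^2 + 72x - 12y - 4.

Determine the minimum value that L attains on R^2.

-174

L(x,y) separates as P(x) + Q(y) − 4, so its minimum is min P + min Q − 4.
P'(x) = 12(x - 3)(x - 1)(x + 2) vanishes at x ∈ {-2, 1, 3}; Q'(y) = 4y - 12 vanishes at y ∈ {3}.
Local minima of P (where P''>0): P(-2)=-152, P(3)=-27. Local minima of Q: Q(3)=-18.
So the global minimum of L is P(-2) + Q(3) − 4 = -152 − 18 − 4 = -174, attained at (-2, 3).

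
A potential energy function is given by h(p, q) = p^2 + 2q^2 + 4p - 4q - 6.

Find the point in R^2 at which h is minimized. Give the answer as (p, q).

h(p,q) separates as A(p) + B(q) − 6, so its minimum is min A + min B − 6.
A'(p) = 2p + 4 vanishes at p ∈ {-2}; B'(q) = 4q - 4 vanishes at q ∈ {1}.
Local minima of A (where A''>0): A(-2)=-4. Local minima of B: B(1)=-2.
So the global minimum of h is A(-2) + B(1) − 6 = -4 − 2 − 6 = -12, attained at (-2, 1).

(-2, 1)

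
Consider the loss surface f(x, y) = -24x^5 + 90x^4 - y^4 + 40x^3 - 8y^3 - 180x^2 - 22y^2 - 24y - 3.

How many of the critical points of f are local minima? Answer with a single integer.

2

f separates as a function of x plus a function of y, so ∇f=0 decouples.
∂f/∂x = -120x(x - 3)(x - 1)(x + 1) = 0 at x ∈ {-1, 0, 1, 3}; ∂f/∂y = -4(y + 1)(y + 2)(y + 3) = 0 at y ∈ {-3, -2, -1}.
The Hessian is diagonal: diag(f_xx, f_yy). Second derivatives: f_xx(-1)=960, f_xx(0)=-360, f_xx(1)=480, f_xx(3)=-2880; f_yy(-3)=-8, f_yy(-2)=4, f_yy(-1)=-8.
Local minima occur where both diagonal entries positive: (-1, -2), (1, -2). Count: 2.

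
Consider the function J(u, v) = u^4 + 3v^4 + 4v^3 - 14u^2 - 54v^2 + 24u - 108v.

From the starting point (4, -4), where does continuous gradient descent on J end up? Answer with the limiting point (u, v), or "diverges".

(2, -3)

J is separable, so gradient descent decouples: u follows -∂J/∂u, v follows -∂J/∂v.
∂J/∂u = 4(u - 2)(u - 1)(u + 3); at u=4 this is 168, so u decreases.
∂J/∂v = 12(v - 3)(v + 1)(v + 3); at v=-4 this is -252, so v increases.
u converges to its nearest critical value 2 (a local min of the u-part); v converges to -3. The iterate converges to (2, -3).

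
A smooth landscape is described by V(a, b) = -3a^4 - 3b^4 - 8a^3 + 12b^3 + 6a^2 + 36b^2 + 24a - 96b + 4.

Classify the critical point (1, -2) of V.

The mixed partial ∂²V/∂a∂b is 0, so the Hessian at any point is diag(V_aa, V_bb) = diag(12(-3a^2 - 4a + 1), 36(-b^2 + 2b + 2)).
At (1, -2): H = diag(-72, -216).
Both eigenvalues are negative, so H is negative definite: a local maximum.

local maximum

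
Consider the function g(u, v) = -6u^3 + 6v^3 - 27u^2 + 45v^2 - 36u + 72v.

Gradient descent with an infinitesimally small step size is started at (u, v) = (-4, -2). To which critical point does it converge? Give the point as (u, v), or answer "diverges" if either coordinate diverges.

(-2, -1)

g is separable, so gradient descent decouples: u follows -∂g/∂u, v follows -∂g/∂v.
∂g/∂u = -18(u + 1)(u + 2); at u=-4 this is -108, so u increases.
∂g/∂v = 18(v + 1)(v + 4); at v=-2 this is -36, so v increases.
u converges to its nearest critical value -2 (a local min of the u-part); v converges to -1. The iterate converges to (-2, -1).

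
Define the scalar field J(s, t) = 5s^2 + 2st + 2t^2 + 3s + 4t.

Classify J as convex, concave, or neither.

J is quadratic, so its Hessian is the constant matrix H = [[10, 2], [2, 4]].
det(H) = 36, tr(H) = 14.
det(H) > 0 and tr(H) > 0, so H is positive definite everywhere: convex.

convex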